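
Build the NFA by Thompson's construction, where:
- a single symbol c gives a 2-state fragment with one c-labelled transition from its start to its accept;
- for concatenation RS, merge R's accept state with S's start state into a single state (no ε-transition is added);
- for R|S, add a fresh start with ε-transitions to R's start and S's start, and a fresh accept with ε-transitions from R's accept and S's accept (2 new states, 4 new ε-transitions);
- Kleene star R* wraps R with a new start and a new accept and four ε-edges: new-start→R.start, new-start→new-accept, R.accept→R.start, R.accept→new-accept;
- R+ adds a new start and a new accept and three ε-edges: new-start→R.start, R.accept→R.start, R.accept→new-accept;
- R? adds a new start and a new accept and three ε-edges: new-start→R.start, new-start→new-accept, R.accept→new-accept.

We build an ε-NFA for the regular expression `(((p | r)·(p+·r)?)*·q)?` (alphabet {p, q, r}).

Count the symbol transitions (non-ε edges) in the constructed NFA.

5

Per subexpression:
Each of the 5 symbol leaves contributes exactly 1 symbol transition.
  p | r : 2 symbol transitions
  p+ : 1 symbol transition
  p+·r : 2 symbol transitions
  (p+·r)? : 2 symbol transitions
  (p | r)·(p+·r)? : 4 symbol transitions
  ((p | r)·(p+·r)?)* : 4 symbol transitions
  ((p | r)·(p+·r)?)*·q : 5 symbol transitions
  (((p | r)·(p+·r)?)*·q)? : 5 symbol transitions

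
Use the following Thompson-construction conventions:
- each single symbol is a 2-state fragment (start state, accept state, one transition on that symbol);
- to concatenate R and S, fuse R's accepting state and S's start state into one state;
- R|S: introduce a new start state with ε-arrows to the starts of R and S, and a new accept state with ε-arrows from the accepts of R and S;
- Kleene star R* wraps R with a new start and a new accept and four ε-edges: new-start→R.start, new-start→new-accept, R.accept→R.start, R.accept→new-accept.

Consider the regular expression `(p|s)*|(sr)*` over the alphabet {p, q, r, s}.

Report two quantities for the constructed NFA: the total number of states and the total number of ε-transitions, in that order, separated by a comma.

Recursing over subexpressions:
Each of the 4 symbol leaves contributes 2 states and 0 ε-transitions.
  p|s : 6 states, 4 ε-transitions
  (p|s)* : 8 states, 8 ε-transitions
  sr : 3 states, 0 ε-transitions
  (sr)* : 5 states, 4 ε-transitions
  (p|s)*|(sr)* : 15 states, 16 ε-transitions

15, 16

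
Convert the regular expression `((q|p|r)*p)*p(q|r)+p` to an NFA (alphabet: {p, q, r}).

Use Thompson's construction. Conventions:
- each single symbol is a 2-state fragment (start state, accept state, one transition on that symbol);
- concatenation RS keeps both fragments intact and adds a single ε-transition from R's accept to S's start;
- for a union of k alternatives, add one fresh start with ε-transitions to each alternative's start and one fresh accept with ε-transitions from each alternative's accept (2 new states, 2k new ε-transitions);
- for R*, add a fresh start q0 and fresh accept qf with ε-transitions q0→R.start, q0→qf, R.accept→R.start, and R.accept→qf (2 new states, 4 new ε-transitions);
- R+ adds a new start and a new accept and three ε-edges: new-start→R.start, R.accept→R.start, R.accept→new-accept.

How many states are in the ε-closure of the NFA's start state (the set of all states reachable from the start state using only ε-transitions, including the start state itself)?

10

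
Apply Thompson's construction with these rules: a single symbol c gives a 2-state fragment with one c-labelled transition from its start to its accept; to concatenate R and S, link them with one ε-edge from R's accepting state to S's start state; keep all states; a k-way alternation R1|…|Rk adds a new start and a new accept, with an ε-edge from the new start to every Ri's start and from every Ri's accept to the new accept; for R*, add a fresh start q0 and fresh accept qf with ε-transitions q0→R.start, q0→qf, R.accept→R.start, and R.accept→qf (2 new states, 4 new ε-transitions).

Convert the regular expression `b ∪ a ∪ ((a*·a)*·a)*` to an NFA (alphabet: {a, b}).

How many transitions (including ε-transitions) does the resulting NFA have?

25

Building bottom-up:
Each of the 5 symbol leaves contributes 1 transition (1 symbol, 0 ε).
  a* — 5 transitions (1 symbol, 4 ε)
  a*·a — 7 transitions (2 symbol, 5 ε)
  (a*·a)* — 11 transitions (2 symbol, 9 ε)
  (a*·a)*·a — 13 transitions (3 symbol, 10 ε)
  ((a*·a)*·a)* — 17 transitions (3 symbol, 14 ε)
  b ∪ a ∪ ((a*·a)*·a)* — 25 transitions (5 symbol, 20 ε)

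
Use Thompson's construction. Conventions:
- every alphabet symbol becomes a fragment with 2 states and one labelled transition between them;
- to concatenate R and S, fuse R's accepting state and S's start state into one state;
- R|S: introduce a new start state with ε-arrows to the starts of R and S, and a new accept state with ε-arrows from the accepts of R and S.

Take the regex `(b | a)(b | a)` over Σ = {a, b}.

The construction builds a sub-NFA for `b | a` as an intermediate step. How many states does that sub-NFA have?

Fragment for `b | a`:
Each of the 2 symbol leaves contributes a 2-state fragment.
  b | a = 6 states

6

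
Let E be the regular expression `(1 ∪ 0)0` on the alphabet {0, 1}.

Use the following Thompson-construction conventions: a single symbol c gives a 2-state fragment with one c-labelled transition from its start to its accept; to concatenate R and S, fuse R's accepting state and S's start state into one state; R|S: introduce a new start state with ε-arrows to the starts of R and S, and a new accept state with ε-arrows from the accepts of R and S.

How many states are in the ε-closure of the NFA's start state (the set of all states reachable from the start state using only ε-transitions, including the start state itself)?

Work bottom-up. For each fragment F, track |ε-closure(F.start)| and whether F's accept lies in that closure (i.e. whether F accepts ε). A single-symbol fragment has closure size 1 and does not accept ε.
  1 ∪ 0 → |ε-closure| = 1 + 1 + 1 = 3 (the new accept is not ε-reachable since no branch accepts ε)
  (1 ∪ 0)0 → same as the first factor's closure: |ε-closure| = 3

3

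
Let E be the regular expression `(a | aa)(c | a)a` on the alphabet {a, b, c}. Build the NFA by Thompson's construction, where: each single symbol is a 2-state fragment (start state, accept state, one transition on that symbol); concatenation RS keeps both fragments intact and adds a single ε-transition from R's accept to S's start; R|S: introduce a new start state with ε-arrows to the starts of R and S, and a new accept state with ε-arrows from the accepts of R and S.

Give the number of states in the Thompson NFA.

16

By structural recursion:
Each of the 6 symbol leaves contributes a 2-state fragment.
  aa = 4 states
  a | aa = 8 states
  c | a = 6 states
  (a | aa)(c | a)a = 16 states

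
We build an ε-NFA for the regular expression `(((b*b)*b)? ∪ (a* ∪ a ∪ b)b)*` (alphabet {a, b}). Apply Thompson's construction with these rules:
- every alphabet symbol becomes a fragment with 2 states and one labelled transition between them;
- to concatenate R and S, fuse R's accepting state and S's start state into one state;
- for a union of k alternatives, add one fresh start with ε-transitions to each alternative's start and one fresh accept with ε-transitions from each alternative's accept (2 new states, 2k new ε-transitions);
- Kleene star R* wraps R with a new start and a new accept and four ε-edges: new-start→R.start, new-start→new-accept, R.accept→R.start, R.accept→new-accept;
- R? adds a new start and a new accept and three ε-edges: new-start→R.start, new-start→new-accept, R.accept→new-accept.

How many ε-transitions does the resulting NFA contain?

29

Per subexpression:
Each of the 7 symbol leaves contributes 0 ε-transitions.
  b* = 4 ε-transitions
  b*b = 4 ε-transitions
  (b*b)* = 8 ε-transitions
  (b*b)*b = 8 ε-transitions
  ((b*b)*b)? = 11 ε-transitions
  a* = 4 ε-transitions
  a* ∪ a ∪ b = 10 ε-transitions
  (a* ∪ a ∪ b)b = 10 ε-transitions
  ((b*b)*b)? ∪ (a* ∪ a ∪ b)b = 25 ε-transitions
  (((b*b)*b)? ∪ (a* ∪ a ∪ b)b)* = 29 ε-transitions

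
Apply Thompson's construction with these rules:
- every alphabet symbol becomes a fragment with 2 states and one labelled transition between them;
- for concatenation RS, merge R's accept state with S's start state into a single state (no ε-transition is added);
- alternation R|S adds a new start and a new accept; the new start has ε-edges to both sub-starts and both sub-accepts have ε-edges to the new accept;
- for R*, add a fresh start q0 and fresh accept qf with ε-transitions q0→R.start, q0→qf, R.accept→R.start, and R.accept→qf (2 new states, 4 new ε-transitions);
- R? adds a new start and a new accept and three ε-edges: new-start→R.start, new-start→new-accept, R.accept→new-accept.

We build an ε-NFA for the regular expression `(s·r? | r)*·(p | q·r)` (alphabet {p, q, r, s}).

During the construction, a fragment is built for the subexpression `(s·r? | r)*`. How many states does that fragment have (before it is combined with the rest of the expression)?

11

Fragment for `(s·r? | r)*`:
Each of the 3 symbol leaves contributes a 2-state fragment.
  r? : 4 states
  s·r? : 5 states
  s·r? | r : 9 states
  (s·r? | r)* : 11 states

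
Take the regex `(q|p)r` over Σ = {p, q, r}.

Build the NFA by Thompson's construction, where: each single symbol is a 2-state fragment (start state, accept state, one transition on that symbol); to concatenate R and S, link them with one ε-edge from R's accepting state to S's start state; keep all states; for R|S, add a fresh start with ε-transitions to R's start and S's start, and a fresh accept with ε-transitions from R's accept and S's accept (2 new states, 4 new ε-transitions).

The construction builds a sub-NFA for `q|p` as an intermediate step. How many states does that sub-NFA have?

6

Fragment for `q|p`:
Each of the 2 symbol leaves contributes a 2-state fragment.
  q|p — 6 states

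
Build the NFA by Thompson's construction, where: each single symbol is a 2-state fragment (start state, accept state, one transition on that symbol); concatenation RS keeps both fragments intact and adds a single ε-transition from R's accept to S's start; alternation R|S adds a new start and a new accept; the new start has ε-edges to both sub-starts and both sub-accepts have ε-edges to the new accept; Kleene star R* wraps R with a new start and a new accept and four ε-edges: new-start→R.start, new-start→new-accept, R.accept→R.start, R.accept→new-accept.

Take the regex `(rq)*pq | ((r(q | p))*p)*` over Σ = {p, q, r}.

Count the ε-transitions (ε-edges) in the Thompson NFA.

Per subexpression:
Each of the 8 symbol leaves contributes 0 ε-transitions.
  rq — 1 ε-transition
  (rq)* — 5 ε-transitions
  (rq)*pq — 7 ε-transitions
  q | p — 4 ε-transitions
  r(q | p) — 5 ε-transitions
  (r(q | p))* — 9 ε-transitions
  (r(q | p))*p — 10 ε-transitions
  ((r(q | p))*p)* — 14 ε-transitions
  (rq)*pq | ((r(q | p))*p)* — 25 ε-transitions

25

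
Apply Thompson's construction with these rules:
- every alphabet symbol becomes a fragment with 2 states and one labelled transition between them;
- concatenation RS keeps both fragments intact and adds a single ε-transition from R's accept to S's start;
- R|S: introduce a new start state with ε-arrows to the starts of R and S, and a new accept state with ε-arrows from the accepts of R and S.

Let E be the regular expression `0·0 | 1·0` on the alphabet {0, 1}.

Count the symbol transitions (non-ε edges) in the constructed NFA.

Building bottom-up:
Each of the 4 symbol leaves contributes exactly 1 symbol transition.
  0·0 → 2 symbol transitions
  1·0 → 2 symbol transitions
  0·0 | 1·0 → 4 symbol transitions

4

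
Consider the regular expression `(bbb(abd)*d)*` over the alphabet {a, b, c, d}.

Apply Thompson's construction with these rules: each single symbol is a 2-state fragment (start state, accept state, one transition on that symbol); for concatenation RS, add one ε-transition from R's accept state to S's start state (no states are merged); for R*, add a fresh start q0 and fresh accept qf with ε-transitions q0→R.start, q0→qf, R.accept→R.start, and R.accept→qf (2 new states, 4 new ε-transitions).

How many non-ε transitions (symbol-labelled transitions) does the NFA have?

By structural recursion:
Each of the 7 symbol leaves contributes exactly 1 symbol transition.
  abd — 3 symbol transitions
  (abd)* — 3 symbol transitions
  bbb(abd)*d — 7 symbol transitions
  (bbb(abd)*d)* — 7 symbol transitions

7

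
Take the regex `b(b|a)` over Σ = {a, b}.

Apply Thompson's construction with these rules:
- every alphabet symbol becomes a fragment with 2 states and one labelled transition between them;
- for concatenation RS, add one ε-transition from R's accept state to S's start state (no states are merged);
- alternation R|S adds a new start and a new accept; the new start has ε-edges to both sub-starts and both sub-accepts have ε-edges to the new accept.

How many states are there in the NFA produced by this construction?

8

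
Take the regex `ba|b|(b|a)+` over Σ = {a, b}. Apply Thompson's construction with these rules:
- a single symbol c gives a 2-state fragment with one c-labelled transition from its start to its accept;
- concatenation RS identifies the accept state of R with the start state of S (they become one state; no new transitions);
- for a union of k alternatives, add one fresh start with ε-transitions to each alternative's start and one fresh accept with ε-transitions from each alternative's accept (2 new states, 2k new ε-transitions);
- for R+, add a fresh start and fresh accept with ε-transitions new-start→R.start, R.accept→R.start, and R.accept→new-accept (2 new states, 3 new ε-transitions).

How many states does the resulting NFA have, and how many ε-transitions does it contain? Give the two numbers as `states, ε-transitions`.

Recursing over subexpressions:
Each of the 5 symbol leaves contributes 2 states and 0 ε-transitions.
  ba : 3 states, 0 ε-transitions
  b|a : 6 states, 4 ε-transitions
  (b|a)+ : 8 states, 7 ε-transitions
  ba|b|(b|a)+ : 15 states, 13 ε-transitions

15, 13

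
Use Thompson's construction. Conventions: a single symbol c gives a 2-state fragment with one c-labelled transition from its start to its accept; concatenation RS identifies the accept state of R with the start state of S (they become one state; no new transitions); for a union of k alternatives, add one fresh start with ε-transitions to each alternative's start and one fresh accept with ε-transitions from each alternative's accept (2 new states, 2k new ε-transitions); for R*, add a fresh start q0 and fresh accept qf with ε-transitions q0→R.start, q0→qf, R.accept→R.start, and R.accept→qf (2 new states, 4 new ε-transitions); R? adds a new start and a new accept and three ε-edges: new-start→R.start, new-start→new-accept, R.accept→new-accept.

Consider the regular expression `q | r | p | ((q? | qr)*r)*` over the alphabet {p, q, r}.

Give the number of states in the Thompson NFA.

By structural recursion:
Each of the 7 symbol leaves contributes a 2-state fragment.
  q? = 4 states
  qr = 3 states
  q? | qr = 9 states
  (q? | qr)* = 11 states
  (q? | qr)*r = 12 states
  ((q? | qr)*r)* = 14 states
  q | r | p | ((q? | qr)*r)* = 22 states

22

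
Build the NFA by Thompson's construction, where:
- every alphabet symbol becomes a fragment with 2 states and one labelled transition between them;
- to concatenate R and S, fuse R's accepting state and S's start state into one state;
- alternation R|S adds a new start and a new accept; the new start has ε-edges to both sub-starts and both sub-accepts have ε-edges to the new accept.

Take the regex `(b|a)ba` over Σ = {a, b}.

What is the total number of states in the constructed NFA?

By structural recursion:
Each of the 4 symbol leaves contributes a 2-state fragment.
  b|a : 6 states
  (b|a)ba : 8 states

8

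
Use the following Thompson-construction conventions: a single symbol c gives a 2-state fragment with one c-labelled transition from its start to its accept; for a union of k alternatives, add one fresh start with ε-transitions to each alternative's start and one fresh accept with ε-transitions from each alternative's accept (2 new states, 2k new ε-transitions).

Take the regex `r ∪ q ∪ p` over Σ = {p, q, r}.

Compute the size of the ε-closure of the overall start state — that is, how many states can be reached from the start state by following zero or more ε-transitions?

4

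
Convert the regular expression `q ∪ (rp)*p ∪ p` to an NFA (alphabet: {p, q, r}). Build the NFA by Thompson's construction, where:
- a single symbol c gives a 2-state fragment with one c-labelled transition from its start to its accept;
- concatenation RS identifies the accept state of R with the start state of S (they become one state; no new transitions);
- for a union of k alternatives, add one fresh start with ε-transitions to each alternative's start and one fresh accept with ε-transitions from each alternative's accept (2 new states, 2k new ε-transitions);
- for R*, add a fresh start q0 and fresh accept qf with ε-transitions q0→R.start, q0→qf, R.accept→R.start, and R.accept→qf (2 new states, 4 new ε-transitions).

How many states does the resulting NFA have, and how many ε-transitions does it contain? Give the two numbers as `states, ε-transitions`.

12, 10

Bottom-up over the parse tree:
Each of the 5 symbol leaves contributes 2 states and 0 ε-transitions.
  rp → 3 states, 0 ε-transitions
  (rp)* → 5 states, 4 ε-transitions
  (rp)*p → 6 states, 4 ε-transitions
  q ∪ (rp)*p ∪ p → 12 states, 10 ε-transitions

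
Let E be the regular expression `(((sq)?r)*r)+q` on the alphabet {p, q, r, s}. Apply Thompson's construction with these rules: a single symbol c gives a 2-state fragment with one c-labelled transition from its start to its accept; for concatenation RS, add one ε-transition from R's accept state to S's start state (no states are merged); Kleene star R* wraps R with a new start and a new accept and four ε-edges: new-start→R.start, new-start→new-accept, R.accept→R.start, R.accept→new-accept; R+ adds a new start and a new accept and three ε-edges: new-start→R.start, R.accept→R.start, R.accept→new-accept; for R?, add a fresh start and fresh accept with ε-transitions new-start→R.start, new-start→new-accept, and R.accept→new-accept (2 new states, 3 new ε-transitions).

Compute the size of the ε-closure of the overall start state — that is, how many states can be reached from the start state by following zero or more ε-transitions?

Let C(F) = |ε-closure(F.start)| within fragment F, and note whether F accepts ε. Symbol fragments have C = 1 and do not accept ε. Then:
  sq → |closure| equals the left operand's closure size = 1 (its accept is not ε-reachable, so the closure stops there)
  (sq)? → new start has ε-edges to the inner start and to the new accept, so |closure| = 2 + 1 = 3
  (sq)?r → |closure| = 3 + 1 = 4 (closure spills across the concat boundary because the left factor accepts ε)
  ((sq)?r)* → new start has ε-edges to the inner start and to the new accept, so |closure| = 2 + 4 = 6
  ((sq)?r)*r → the left operand accepts ε, so the closure extends into the next operand (via the concat ε-link); |closure| = 6 + 1 = 7
  (((sq)?r)*r)+ → new start ε-reaches only the body's start; the new accept needs a symbol first: |closure| = 1 + 7 = 8
  (((sq)?r)*r)+q → |closure| equals the left operand's closure size = 8 (its accept is not ε-reachable, so the closure stops there)

8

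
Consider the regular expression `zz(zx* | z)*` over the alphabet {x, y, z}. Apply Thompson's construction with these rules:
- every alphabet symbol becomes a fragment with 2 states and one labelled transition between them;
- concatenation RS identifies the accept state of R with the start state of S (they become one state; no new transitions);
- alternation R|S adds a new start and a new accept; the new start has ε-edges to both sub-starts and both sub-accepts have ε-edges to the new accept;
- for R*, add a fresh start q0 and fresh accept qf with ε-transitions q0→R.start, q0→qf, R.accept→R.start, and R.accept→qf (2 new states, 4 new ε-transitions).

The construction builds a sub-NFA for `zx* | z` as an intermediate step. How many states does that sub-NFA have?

9

Fragment for `zx* | z`:
Each of the 3 symbol leaves contributes a 2-state fragment.
  x* = 4 states
  zx* = 5 states
  zx* | z = 9 states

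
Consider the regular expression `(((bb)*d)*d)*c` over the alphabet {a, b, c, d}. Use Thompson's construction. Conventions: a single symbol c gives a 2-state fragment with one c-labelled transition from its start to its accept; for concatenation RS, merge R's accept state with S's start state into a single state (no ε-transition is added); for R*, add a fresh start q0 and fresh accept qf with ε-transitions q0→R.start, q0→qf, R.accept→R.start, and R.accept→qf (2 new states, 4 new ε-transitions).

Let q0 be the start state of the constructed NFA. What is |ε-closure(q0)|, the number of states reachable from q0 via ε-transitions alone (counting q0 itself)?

Work bottom-up. For each fragment F, track |ε-closure(F.start)| and whether F's accept lies in that closure (i.e. whether F accepts ε). A single-symbol fragment has closure size 1 and does not accept ε.
  bb → same as the first factor's closure: C = 1
  (bb)* → the star's fresh start ε-reaches both the body's start and the fresh accept: C = 2 + 1 = 3
  (bb)*d → the left operand accepts ε, so the closure extends into the next operand (the shared merged state is already counted); C = 3 + (1−1) = 3
  ((bb)*d)* → the star's fresh start ε-reaches both the body's start and the fresh accept: C = 2 + 3 = 5
  ((bb)*d)*d → C = 5 + (1−1) = 5 (closure spills across the concat boundary because the left factor accepts ε)
  (((bb)*d)*d)* → C = 1 (new start) + 5 (body) + 1 (new accept) = 7
  (((bb)*d)*d)*c → the left operand accepts ε, so the closure extends into the next operand (the shared merged state is already counted); C = 7 + (1−1) = 7

7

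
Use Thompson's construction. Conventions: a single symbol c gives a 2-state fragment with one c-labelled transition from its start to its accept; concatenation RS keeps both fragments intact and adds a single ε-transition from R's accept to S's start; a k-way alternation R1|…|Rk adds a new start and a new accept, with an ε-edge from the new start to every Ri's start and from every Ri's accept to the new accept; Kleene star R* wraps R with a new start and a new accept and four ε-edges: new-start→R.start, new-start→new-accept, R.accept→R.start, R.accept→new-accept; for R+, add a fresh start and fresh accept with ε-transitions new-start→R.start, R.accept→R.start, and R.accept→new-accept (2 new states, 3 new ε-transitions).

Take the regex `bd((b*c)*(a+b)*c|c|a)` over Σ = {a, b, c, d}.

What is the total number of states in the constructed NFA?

Recursing over subexpressions:
Each of the 9 symbol leaves contributes a 2-state fragment.
  b* : 4 states
  b*c : 6 states
  (b*c)* : 8 states
  a+ : 4 states
  a+b : 6 states
  (a+b)* : 8 states
  (b*c)*(a+b)*c : 18 states
  (b*c)*(a+b)*c|c|a : 24 states
  bd((b*c)*(a+b)*c|c|a) : 28 states

28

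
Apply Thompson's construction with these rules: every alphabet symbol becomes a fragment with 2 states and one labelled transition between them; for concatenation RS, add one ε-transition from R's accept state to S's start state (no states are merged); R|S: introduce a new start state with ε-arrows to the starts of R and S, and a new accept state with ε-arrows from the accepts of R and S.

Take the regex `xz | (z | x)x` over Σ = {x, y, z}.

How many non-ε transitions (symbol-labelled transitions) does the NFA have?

5

Building bottom-up:
Each of the 5 symbol leaves contributes exactly 1 symbol transition.
  xz : 2 symbol transitions
  z | x : 2 symbol transitions
  (z | x)x : 3 symbol transitions
  xz | (z | x)x : 5 symbol transitions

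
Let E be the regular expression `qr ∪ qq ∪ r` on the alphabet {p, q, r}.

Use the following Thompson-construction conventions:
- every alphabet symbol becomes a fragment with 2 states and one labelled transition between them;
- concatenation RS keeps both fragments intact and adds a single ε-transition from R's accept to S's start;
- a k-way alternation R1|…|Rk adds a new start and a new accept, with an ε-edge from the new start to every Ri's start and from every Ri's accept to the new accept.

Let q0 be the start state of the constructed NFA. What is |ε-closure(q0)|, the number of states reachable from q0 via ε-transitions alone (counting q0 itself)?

Work bottom-up. For each fragment F, track |ε-closure(F.start)| and whether F's accept lies in that closure (i.e. whether F accepts ε). A single-symbol fragment has closure size 1 and does not accept ε.
  qr : same as the first factor's closure: |closure| = 1
  qq : same as the first factor's closure: |closure| = 1
  qr ∪ qq ∪ r : new start ε-reaches every alternative's start; none of them accept ε, so the new accept is not reached: |closure| = 1 + 1 + 1 + 1 = 4

4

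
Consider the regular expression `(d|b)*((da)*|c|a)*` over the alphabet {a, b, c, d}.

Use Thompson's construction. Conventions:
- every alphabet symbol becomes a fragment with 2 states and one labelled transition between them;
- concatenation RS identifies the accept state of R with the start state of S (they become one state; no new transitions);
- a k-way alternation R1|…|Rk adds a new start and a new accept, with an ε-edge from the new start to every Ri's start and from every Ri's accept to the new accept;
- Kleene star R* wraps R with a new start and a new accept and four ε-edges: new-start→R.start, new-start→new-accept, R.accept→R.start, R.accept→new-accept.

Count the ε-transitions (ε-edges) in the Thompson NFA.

22

By structural recursion:
Each of the 6 symbol leaves contributes 0 ε-transitions.
  d|b = 4 ε-transitions
  (d|b)* = 8 ε-transitions
  da = 0 ε-transitions
  (da)* = 4 ε-transitions
  (da)*|c|a = 10 ε-transitions
  ((da)*|c|a)* = 14 ε-transitions
  (d|b)*((da)*|c|a)* = 22 ε-transitions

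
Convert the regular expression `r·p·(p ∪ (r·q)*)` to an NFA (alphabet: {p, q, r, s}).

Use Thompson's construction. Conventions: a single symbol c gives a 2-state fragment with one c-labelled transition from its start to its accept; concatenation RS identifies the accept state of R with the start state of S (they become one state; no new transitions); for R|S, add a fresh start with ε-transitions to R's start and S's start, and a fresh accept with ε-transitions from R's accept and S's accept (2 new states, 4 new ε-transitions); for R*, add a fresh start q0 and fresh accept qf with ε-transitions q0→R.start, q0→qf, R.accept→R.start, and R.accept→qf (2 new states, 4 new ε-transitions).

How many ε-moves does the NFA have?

8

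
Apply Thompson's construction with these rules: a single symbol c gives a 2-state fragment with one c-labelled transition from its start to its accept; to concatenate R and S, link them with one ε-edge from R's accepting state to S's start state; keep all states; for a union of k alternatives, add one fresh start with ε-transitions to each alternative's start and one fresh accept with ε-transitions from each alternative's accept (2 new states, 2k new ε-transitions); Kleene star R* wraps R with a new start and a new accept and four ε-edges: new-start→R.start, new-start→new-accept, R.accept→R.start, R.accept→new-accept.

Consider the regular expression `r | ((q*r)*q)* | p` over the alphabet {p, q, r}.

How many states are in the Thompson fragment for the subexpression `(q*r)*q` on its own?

10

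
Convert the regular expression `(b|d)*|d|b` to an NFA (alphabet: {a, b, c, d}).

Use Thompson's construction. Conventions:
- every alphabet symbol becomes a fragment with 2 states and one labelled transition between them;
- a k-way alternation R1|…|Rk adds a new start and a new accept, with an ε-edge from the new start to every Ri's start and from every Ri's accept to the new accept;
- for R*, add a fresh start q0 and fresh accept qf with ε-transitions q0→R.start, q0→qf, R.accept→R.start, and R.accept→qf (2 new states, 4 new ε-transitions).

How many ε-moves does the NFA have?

14

By structural recursion:
Each of the 4 symbol leaves contributes 0 ε-transitions.
  b|d — 4 ε-transitions
  (b|d)* — 8 ε-transitions
  (b|d)*|d|b — 14 ε-transitions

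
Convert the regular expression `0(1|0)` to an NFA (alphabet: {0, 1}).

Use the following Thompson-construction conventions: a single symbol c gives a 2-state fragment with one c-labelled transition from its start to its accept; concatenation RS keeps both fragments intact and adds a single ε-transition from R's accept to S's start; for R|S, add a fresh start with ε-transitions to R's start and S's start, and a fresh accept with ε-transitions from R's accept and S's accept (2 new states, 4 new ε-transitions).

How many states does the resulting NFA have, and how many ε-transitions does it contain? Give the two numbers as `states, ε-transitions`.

By structural recursion:
Each of the 3 symbol leaves contributes 2 states and 0 ε-transitions.
  1|0 : 6 states, 4 ε-transitions
  0(1|0) : 8 states, 5 ε-transitions

8, 5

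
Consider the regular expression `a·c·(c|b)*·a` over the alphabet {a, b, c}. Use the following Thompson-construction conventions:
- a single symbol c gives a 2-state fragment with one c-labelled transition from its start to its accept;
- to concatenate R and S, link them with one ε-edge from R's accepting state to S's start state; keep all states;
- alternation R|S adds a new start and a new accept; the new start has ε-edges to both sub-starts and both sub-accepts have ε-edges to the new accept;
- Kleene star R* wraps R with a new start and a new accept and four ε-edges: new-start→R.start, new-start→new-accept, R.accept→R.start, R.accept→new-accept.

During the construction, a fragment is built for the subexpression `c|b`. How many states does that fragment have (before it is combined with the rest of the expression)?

6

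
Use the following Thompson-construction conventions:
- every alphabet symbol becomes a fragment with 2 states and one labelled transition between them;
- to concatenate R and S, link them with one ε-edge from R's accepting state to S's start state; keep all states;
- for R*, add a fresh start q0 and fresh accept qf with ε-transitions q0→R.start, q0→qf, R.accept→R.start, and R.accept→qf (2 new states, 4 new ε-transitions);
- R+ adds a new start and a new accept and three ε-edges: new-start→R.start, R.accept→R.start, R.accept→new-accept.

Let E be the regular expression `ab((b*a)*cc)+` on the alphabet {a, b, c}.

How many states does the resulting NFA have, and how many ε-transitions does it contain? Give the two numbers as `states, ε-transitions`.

Recursing over subexpressions:
Each of the 6 symbol leaves contributes 2 states and 0 ε-transitions.
  b* = 4 states, 4 ε-transitions
  b*a = 6 states, 5 ε-transitions
  (b*a)* = 8 states, 9 ε-transitions
  (b*a)*cc = 12 states, 11 ε-transitions
  ((b*a)*cc)+ = 14 states, 14 ε-transitions
  ab((b*a)*cc)+ = 18 states, 16 ε-transitions

18, 16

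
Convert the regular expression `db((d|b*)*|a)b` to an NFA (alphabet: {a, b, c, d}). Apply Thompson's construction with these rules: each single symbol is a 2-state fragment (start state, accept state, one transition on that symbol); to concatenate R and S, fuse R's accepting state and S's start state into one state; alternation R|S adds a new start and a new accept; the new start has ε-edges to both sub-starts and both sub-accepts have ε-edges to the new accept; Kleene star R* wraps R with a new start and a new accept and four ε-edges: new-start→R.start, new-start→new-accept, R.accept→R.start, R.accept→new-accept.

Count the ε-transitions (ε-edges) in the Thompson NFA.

16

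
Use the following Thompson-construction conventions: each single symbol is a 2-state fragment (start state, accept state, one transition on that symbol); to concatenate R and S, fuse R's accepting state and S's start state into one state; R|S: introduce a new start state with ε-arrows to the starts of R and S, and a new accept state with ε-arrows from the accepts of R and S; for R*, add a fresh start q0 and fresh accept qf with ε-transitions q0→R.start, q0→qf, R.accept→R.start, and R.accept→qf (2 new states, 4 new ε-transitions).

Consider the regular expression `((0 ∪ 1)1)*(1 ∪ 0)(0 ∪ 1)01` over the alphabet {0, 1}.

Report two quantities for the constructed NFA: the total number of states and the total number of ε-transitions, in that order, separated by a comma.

21, 16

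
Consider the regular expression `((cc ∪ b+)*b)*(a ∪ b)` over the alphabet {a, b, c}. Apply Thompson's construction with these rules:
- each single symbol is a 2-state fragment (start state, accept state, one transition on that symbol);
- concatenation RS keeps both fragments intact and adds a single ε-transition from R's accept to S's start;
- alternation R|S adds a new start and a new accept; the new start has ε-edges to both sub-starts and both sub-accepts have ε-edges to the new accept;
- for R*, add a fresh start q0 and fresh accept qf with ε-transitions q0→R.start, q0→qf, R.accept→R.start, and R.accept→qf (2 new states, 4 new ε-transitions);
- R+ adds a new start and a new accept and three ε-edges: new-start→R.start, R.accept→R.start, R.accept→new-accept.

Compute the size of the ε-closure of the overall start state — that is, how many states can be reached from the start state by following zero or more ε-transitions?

Compute the ε-closure size of each fragment's start state recursively; a symbol fragment's start has no outgoing ε-edge, so its closure is just itself (size 1).
  cc — |ε-closure| equals the left operand's closure size = 1 (its accept is not ε-reachable, so the closure stops there)
  b+ — new start ε-reaches only the body's start; the new accept needs a symbol first: |ε-closure| = 1 + 1 = 2
  cc ∪ b+ — new start ε-reaches every alternative's start; none of them accept ε, so the new accept is not reached: |ε-closure| = 1 + 1 + 2 = 4
  (cc ∪ b+)* — the star's fresh start ε-reaches both the body's start and the fresh accept: |ε-closure| = 2 + 4 = 6
  (cc ∪ b+)*b — |ε-closure| = 6 + 1 = 7 (closure spills across the concat boundary because the left factor accepts ε)
  ((cc ∪ b+)*b)* — new start has ε-edges to the inner start and to the new accept, so |ε-closure| = 2 + 7 = 9
  a ∪ b — new start ε-reaches every alternative's start; none of them accept ε, so the new accept is not reached: |ε-closure| = 1 + 1 + 1 = 3
  ((cc ∪ b+)*b)*(a ∪ b) — the left operand accepts ε, so the closure extends into the next operand (via the concat ε-link); |ε-closure| = 9 + 3 = 12

12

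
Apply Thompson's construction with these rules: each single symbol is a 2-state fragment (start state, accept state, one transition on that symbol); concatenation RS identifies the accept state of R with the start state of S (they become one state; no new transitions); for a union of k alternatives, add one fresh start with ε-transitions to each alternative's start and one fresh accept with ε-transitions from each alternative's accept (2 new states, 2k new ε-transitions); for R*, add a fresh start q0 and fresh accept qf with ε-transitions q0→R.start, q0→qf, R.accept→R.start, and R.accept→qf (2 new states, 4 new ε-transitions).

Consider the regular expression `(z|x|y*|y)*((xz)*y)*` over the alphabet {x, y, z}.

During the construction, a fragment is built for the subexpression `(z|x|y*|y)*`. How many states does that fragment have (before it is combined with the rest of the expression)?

14

Fragment for `(z|x|y*|y)*`:
Each of the 4 symbol leaves contributes a 2-state fragment.
  y* → 4 states
  z|x|y*|y → 12 states
  (z|x|y*|y)* → 14 states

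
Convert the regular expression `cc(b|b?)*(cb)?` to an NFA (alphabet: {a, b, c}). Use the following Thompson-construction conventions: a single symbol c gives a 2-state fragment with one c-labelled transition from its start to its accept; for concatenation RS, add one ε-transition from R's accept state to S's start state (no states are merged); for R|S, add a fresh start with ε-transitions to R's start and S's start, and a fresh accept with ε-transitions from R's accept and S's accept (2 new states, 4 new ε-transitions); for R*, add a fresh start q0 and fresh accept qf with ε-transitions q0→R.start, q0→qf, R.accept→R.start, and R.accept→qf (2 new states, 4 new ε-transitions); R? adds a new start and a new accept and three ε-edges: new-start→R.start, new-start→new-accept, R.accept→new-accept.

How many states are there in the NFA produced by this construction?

20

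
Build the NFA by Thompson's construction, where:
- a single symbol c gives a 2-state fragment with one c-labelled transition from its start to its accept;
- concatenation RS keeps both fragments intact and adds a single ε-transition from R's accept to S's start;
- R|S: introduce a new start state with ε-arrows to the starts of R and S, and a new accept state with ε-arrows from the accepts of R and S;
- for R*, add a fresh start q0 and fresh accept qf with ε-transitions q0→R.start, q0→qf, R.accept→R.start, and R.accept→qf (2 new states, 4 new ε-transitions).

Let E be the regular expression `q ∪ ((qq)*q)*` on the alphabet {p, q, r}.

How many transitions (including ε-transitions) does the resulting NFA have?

18

Per subexpression:
Each of the 4 symbol leaves contributes 1 transition (1 symbol, 0 ε).
  qq — 3 transitions (2 symbol, 1 ε)
  (qq)* — 7 transitions (2 symbol, 5 ε)
  (qq)*q — 9 transitions (3 symbol, 6 ε)
  ((qq)*q)* — 13 transitions (3 symbol, 10 ε)
  q ∪ ((qq)*q)* — 18 transitions (4 symbol, 14 ε)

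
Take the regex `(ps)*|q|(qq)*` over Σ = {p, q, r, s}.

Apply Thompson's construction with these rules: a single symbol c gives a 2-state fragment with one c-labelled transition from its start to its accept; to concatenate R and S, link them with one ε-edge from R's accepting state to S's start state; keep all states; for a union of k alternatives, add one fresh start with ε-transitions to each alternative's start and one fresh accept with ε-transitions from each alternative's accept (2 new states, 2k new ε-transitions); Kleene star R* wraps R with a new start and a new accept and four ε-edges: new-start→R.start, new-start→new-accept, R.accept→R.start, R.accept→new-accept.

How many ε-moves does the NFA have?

Recursing over subexpressions:
Each of the 5 symbol leaves contributes 0 ε-transitions.
  ps — 1 ε-transition
  (ps)* — 5 ε-transitions
  qq — 1 ε-transition
  (qq)* — 5 ε-transitions
  (ps)*|q|(qq)* — 16 ε-transitions

16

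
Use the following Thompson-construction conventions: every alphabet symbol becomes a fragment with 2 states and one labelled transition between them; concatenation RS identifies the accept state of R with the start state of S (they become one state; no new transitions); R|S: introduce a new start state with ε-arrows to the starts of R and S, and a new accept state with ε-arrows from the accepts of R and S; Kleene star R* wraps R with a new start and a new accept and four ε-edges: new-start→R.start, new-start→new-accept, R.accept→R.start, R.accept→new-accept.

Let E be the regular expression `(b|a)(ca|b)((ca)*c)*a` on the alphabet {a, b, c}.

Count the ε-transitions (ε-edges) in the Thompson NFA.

16

Per subexpression:
Each of the 9 symbol leaves contributes 0 ε-transitions.
  b|a : 4 ε-transitions
  ca : 0 ε-transitions
  ca|b : 4 ε-transitions
  ca : 0 ε-transitions
  (ca)* : 4 ε-transitions
  (ca)*c : 4 ε-transitions
  ((ca)*c)* : 8 ε-transitions
  (b|a)(ca|b)((ca)*c)*a : 16 ε-transitions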